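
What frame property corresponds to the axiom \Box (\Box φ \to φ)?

Suppose □(□φ→φ) is valid. Take Rxy and set V(φ)={w : Ryw}. Then at y, □φ holds; since □(□φ→φ) at x, □φ→φ at y, so φ at y, i.e. Ryy.
Conversely, any frame satisfying \forall x \forall y (Rxy \to Ryy) validates the schema.
So the correspondent is shift-reflexivity.

Shift-reflexivity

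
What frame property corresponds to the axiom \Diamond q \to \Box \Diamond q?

Suppose ◇q→□◇q is valid. Take Rxy, Rxz and set V(q)={y}. Then ◇q at x, so □◇q at x, so ◇q at z, so some w with Rzw has q; w=y, i.e. Rzy. By symmetry of the argument, Ryz.

The Euclidean property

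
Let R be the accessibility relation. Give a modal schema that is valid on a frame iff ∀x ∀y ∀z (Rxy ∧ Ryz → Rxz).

This is transitivity; the standard corresponding axiom is 4: □p → □□p.
Suppose □p→□□p is valid. Take Rxy, Ryz and set V(p)={w : Rxw}. Then □p at x, so □□p at x, so □p at y, so p at z, i.e. Rxz.

□p → □□p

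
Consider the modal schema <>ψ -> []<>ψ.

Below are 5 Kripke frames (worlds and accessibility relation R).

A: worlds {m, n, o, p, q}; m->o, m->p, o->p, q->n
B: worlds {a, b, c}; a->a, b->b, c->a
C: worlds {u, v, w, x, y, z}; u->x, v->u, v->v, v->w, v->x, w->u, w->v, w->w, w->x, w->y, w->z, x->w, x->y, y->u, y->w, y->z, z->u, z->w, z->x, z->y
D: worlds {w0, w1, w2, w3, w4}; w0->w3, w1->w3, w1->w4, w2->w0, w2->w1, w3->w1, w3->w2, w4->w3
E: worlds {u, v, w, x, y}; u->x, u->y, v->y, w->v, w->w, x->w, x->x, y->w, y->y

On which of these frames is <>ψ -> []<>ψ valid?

B

Frame correspondent (Sahlqvist): forall x forall y forall z (Rxy & Rxz -> Ryz) — i.e. the Euclidean property.
A: fails — Rmo and Rmo but not Roo.
B: satisfies the condition.
C: fails — Rux and Rux but not Rxx.
D: fails — Rw0w3 and Rw0w3 but not Rw3w3.
E: fails — Rux and Ruy but not Rxy.
Valid on: B.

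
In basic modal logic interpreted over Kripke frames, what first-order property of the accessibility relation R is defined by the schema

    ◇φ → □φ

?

partial functionality: ∀x ∀y ∀z (Rxy ∧ Rxz → y = z)

Suppose ◇φ→□φ is valid. Take Rxy, Rxz and set V(φ)={y}. Then ◇φ at x, so □φ at x, so φ at z, i.e. z=y.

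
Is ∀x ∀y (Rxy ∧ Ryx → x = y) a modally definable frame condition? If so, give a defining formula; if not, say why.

No

Modal frame validity is preserved under surjective bounded morphisms.
The 8-cycle (worlds a,b,c,d,e,f,g,h with a→b→c→d→e→f→g→h→a) is antisymmetric. Sending even-indexed worlds to • and odd-indexed worlds to ∘ is a surjective bounded morphism onto the two-world frame with •↔∘, which is not antisymmetric.
So no modal formula (or set of formulas) defines exactly the antisymmetric frames.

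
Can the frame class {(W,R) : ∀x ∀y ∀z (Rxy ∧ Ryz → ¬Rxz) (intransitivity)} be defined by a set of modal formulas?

Any modally definable frame class is closed under surjective bounded morphisms.
The 3-cycle (worlds s,t,u with s→t→u→s) is intransitive. Mapping every world to a single reflexive point • is a surjective bounded morphism; the reflexive point is not intransitive (R••∧R•• but R••).
Hence intransitivity is not modally definable.

No — not modally definable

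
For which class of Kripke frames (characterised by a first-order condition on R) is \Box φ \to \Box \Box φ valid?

Suppose □φ→□□φ is valid. Take Rxy, Ryz and set V(φ)={w : Rxw}. Then □φ at x, so □□φ at x, so □φ at y, so φ at z, i.e. Rxz.
Conversely, on a frame with transitivity the schema holds at every world under every valuation.
Frame condition: \forall x \forall y \forall z (Rxy \wedge Ryz \to Rxz).

Transitivity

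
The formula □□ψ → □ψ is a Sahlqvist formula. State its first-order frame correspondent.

Density

Suppose □□ψ→□ψ is valid. Take Rxy and set V(ψ)={w : xR²w}. Then □□ψ at x, so □ψ at x, so ψ at y, i.e. ∃z(Rxz∧Rzy).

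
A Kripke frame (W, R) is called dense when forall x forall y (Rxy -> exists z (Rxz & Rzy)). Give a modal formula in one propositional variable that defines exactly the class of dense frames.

This is density; the standard corresponding axiom is C4: □□ψ → □ψ.
Suppose □□ψ→□ψ is valid. Take Rxy and set V(ψ)={w : xR²w}. Then □□ψ at x, so □ψ at x, so ψ at y, i.e. ∃z(Rxz∧Rzy).

□□ψ → □ψ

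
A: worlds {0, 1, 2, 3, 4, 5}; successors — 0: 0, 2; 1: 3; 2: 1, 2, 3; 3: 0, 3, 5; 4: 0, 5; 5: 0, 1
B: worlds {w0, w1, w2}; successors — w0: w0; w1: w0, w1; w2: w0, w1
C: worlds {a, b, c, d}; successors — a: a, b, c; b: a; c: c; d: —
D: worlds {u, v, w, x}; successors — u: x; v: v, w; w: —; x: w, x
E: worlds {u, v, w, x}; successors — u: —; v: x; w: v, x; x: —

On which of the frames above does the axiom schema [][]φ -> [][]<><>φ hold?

The schema corresponds to a generalized confluence (Geach) condition: forall x forall z (x R^2 z -> exists w (x R^2 w & z R^2 w)).
A: condition met.
B: condition met.
C: condition met.
D: fails — uR²w but no t with uR²t and wR²t.
E: fails — wR²x but no t with wR²t and xR²t.

A, B, C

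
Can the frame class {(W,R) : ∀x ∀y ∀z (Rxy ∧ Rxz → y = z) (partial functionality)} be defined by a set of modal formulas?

This is a Sahlqvist condition; the CD axiom ◇p → □p defines it.
Suppose ◇p→□p is valid. Take Rxy, Rxz and set V(p)={y}. Then ◇p at x, so □p at x, so p at z, i.e. z=y.

Definable; ◇p → □p defines it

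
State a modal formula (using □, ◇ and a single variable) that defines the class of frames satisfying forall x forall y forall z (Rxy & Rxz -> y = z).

◇p → □p

This is partial functionality; the standard corresponding axiom is CD: ◇p → □p.
Suppose ◇p→□p is valid. Take Rxy, Rxz and set V(p)={y}. Then ◇p at x, so □p at x, so p at z, i.e. z=y.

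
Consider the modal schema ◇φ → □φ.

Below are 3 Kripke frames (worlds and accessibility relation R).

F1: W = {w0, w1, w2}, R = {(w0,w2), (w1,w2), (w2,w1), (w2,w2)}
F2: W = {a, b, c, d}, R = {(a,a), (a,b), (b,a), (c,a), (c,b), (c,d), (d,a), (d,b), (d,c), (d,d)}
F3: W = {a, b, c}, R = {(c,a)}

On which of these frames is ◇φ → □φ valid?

The schema corresponds to partial functionality: ∀x ∀y ∀z (Rxy ∧ Rxz → y = z).
F1: fails — w2 sees both w1 and w2.
F2: fails — a sees both a and b.
F3: satisfies the condition.

F3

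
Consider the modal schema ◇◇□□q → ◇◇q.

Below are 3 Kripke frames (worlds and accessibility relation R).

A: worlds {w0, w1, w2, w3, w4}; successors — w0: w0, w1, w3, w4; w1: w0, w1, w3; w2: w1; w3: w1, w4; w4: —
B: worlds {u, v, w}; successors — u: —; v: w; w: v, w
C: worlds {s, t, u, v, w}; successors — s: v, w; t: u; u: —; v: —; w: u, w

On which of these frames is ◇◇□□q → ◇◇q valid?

The schema corresponds to a generalized confluence (Geach) condition: ∀x ∀y (xR²y → ∃w (yR²w ∧ xR²w)).
A: fails — w0R²w4 but no w with w4R²w and w0R²w.
B: satisfies the condition.
C: fails — sR²u but no w* with uR²w* and sR²w*.

B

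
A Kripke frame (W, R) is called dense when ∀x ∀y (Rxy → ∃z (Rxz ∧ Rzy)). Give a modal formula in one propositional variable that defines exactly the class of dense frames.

□□q → □q

The condition is density. The C4 schema □□q → □q defines it.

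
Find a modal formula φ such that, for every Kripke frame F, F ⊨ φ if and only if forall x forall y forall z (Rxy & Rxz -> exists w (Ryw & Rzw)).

◇□s → □◇s

A defining formula is ◇□s → □◇s (the .2 axiom).
Suppose ◇□s→□◇s is valid. Take Rxy, Rxz and set V(s)={w : Ryw}. Then □s at y so ◇□s at x, so □◇s at x, so ◇s at z, giving w with Rzw and Ryw.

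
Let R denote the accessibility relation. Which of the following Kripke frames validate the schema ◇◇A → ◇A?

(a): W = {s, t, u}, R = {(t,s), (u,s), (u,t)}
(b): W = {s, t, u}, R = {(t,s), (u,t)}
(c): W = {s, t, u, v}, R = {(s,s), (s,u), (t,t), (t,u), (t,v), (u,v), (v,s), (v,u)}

This is the axiom for transitivity; its first-order frame correspondent is ∀x ∀y ∀z (Rxy ∧ Ryz → Rxz).
(a): ✓.
(b): fails — Rut and Rts but not Rus.
(c): fails — Ruv and Rvu but not Ruu.

(a)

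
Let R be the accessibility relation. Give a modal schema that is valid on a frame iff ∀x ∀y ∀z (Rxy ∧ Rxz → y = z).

This is partial functionality; the standard corresponding axiom is CD: ◇p → □p.
Suppose ◇p→□p is valid. Take Rxy, Rxz and set V(p)={y}. Then ◇p at x, so □p at x, so p at z, i.e. z=y.

◇p → □p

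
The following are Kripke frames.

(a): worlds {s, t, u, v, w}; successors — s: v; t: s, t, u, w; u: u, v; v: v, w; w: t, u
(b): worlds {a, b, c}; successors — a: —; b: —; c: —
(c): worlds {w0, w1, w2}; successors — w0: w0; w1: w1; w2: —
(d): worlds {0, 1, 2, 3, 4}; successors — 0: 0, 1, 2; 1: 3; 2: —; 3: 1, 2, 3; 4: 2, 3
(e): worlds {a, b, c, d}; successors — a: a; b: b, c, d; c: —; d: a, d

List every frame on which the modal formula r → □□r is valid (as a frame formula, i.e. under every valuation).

Frame correspondent (Sahlqvist): ∀x ∀z (xR²z → ∃w (x = w ∧ z = w)) — i.e. a generalized confluence (Geach) condition.
(a): fails — sR²v but s ≠ v.
(b): ✓.
(c): ✓.
(d): fails — 0R²1 but 0 ≠ 1.
(e): fails — bR²a but b ≠ a.

(b), (c)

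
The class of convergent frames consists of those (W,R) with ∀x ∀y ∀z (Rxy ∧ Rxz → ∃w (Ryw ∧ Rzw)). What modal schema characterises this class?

◇□s → □◇s

A defining formula is ◇□s → □◇s (the .2 axiom).
Suppose ◇□s→□◇s is valid. Take Rxy, Rxz and set V(s)={w : Ryw}. Then □s at y so ◇□s at x, so □◇s at x, so ◇s at z, giving w with Rzw and Ryw.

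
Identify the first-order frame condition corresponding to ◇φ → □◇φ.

This is the 5 axiom.
Its frame correspondent is the Euclidean property — ∀x ∀y ∀z (Rxy ∧ Rxz → Ryz).

the Euclidean property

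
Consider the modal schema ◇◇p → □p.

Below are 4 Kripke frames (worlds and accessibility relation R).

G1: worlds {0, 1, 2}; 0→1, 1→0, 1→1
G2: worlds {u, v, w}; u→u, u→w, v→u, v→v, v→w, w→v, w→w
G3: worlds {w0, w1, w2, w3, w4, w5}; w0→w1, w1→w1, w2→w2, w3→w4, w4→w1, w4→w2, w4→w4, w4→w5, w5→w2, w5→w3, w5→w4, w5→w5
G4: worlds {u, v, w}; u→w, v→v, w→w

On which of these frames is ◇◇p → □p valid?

This is the axiom for a generalized confluence (Geach) condition; its first-order frame correspondent is ∀x ∀y ∀z ((xR²y ∧ xRz) → ∃w (y = w ∧ z = w)).
G1: fails — 0R²0, 0R1 but 0 ≠ 1.
G2: fails — uR²u, uRw but u ≠ w.
G3: fails — w3R²w1, w3Rw4 but w1 ≠ w4.
G4: condition met.

G4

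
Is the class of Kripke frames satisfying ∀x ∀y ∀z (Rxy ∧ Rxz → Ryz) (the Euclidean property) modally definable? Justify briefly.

Definable; ◇q → □◇q defines it

The condition is the Euclidean property. A defining modal formula is ◇q → □◇q.
Suppose ◇q→□◇q is valid. Take Rxy, Rxz and set V(q)={y}. Then ◇q at x, so □◇q at x, so ◇q at z, so some w with Rzw has q; w=y, i.e. Rzy. By symmetry of the argument, Ryz.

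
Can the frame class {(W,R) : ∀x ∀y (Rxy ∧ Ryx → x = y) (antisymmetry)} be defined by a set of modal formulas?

If a class were modally definable it would be closed under surjective bounded morphisms (Goldblatt–Thomason).
The 4-cycle (worlds 0,1,2,3 with 0→1→2→3→0) is antisymmetric. Sending even-indexed worlds to s and odd-indexed worlds to t is a surjective bounded morphism onto the two-world frame with s↔t, which is not antisymmetric.
Hence antisymmetry is not modally definable.

No — not modally definable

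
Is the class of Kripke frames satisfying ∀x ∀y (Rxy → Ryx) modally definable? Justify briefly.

Yes, by r → □◇r

This is a Sahlqvist condition; the B axiom r → □◇r defines it.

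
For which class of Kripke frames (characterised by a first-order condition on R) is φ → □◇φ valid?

Symmetry

Suppose φ→□◇φ is valid. Take Rxy and set V(φ)={x}. Then φ at x, so □◇φ at x, so ◇φ at y, so some z with Ryz has φ; z=x, i.e. Ryx.
Conversely, any frame satisfying ∀x ∀y (Rxy → Ryx) validates the schema.
So the correspondent is symmetry.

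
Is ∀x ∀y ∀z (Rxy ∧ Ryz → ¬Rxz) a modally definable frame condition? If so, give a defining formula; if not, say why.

No

Any modally definable frame class is closed under surjective bounded morphisms.
The 3-cycle (worlds 0,1,2 with 0→1→2→0) is intransitive. Mapping every world to a single reflexive point • is a surjective bounded morphism; the reflexive point is not intransitive (R••∧R•• but R••).
So the class is not modally definable.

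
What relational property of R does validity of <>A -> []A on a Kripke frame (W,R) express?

Suppose ◇A→□A is valid. Take Rxy, Rxz and set V(A)={y}. Then ◇A at x, so □A at x, so A at z, i.e. z=y.
Conversely, on a frame with partial functionality the schema holds at every world under every valuation.
Frame condition: forall x forall y forall z (Rxy & Rxz -> y = z).

partial functionality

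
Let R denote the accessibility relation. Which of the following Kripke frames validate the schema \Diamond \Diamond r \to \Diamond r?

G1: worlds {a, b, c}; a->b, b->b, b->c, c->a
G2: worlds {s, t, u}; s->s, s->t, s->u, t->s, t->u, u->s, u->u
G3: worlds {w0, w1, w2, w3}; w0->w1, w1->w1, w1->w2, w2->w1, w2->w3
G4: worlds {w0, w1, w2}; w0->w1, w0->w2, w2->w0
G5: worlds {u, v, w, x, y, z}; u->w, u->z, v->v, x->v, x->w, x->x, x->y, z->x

The schema corresponds to transitivity: \forall x \forall y \forall z (Rxy \wedge Ryz \to Rxz).
G1: fails — Rca and Rab but not Rcb.
G2: fails — Rus and Rst but not Rut.
G3: fails — Rw1w2 and Rw2w3 but not Rw1w3.
G4: fails — Rw2w0 and Rw0w1 but not Rw2w1.
G5: fails — Ruz and Rzx but not Rux.

none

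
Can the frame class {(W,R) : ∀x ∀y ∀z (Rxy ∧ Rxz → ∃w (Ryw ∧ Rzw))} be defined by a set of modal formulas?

Definable; ◇□q → □◇q defines it

This is a Sahlqvist condition; the .2 axiom ◇□q → □◇q defines it.
Suppose ◇□q→□◇q is valid. Take Rxy, Rxz and set V(q)={w : Ryw}. Then □q at y so ◇□q at x, so □◇q at x, so ◇q at z, giving w with Rzw and Ryw.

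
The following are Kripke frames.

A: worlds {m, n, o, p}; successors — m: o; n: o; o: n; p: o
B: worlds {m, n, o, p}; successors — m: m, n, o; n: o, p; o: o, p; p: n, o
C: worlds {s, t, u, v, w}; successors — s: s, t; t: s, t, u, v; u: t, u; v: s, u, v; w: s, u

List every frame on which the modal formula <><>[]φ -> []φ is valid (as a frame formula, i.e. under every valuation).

Frame correspondent (Sahlqvist): forall x forall y forall z ((x R^2 y & xRz) -> exists w (yRw & z = w)) — i.e. a generalized confluence (Geach) condition.
A: holds.
B: fails — mR²n, mRm but no w with nRw and m=w.
C: fails — sR²u, sRs but no w* with uRw* and s=w*.
Valid on: A.

A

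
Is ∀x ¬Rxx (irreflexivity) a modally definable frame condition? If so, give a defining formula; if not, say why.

No — not modally definable

If a class were modally definable it would be closed under surjective bounded morphisms (Goldblatt–Thomason).
The 5-cycle (worlds s,t,u,v,w with s→t→u→v→w→s) is irreflexive, and the map sending every world to a single reflexive point • is a surjective bounded morphism (forth: every edge maps to (•,•); back: every world has a successor). So any modal formula valid on the 5-cycle is also valid on the reflexive point, which is not irreflexive.
So no modal formula (or set of formulas) defines exactly the irreflexive frames.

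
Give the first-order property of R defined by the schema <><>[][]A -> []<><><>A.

forall x forall y forall z ((x R^2 y & xRz) -> exists w (y R^2 w & z R^3 w))

This is a Sahlqvist (Geach-type) schema ◇^2□^2A → □^1◇^3A.
Minimal-valuation argument: fix x; take any y with xR^2y and any z with xR^1z. Set V(A) to the set of worlds R-reachable from y in exactly 2 steps. Then □^2A holds at y, so the antecedent holds at x; validity forces ◇^3A at z, giving a w with zR^3w and yR^2w.
First-order correspondent: forall x forall y forall z ((x R^2 y & xRz) -> exists w (y R^2 w & z R^3 w)).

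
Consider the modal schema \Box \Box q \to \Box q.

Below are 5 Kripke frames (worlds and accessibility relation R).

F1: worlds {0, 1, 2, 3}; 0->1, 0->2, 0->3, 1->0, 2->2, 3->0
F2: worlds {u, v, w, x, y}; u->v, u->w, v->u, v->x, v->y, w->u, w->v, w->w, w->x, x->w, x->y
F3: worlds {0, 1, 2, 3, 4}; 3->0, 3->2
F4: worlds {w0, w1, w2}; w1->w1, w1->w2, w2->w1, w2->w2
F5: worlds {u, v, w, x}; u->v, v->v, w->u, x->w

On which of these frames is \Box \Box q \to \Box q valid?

The schema corresponds to density: \forall x \forall y (Rxy \to \exists z (Rxz \wedge Rzy)).
F1: fails — R10 but no z with R1z and Rz0.
F2: fails — Rvu but no z with Rvz and Rzu.
F3: fails — R32 but no z with R3z and Rz2.
F4: ✓.
F5: fails — Rwu but no z with Rwz and Rzu.
Valid on: F4.

F4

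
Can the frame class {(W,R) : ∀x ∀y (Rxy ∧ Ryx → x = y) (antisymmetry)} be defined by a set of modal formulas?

No

Any modally definable frame class is closed under surjective bounded morphisms.
The 6-cycle (worlds s,t,u,v,w,x with s→t→u→v→w→x→s) is antisymmetric. Sending even-indexed worlds to • and odd-indexed worlds to ∘ is a surjective bounded morphism onto the two-world frame with •↔∘, which is not antisymmetric.
So no modal formula (or set of formulas) defines exactly the antisymmetric frames.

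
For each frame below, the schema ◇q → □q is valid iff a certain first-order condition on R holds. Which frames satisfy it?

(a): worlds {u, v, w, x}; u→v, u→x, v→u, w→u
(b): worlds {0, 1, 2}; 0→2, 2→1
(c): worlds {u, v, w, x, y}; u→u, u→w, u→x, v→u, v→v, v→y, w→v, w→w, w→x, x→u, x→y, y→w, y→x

The schema corresponds to partial functionality: ∀x ∀y ∀z (Rxy ∧ Rxz → y = z).
(a): fails — u sees both v and x.
(b): condition met.
(c): fails — u sees both u and w.

(b)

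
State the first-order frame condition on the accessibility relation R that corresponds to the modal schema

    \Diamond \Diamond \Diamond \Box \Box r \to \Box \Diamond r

\forall x \forall y \forall z ((x R^3 y \wedge xRz) \to \exists w (y R^2 w \wedge zRw))

This is a Sahlqvist (Geach-type) schema ◇^3□^2r → □^1◇^1r.
Minimal-valuation argument: fix x; take any y with xR^3y and any z with xR^1z. Set V(r) to the set of worlds R-reachable from y in exactly 2 steps. Then □^2r holds at y, so the antecedent holds at x; validity forces ◇^1r at z, giving a w with zR^1w and yR^2w.
First-order correspondent: \forall x \forall y \forall z ((x R^3 y \wedge xRz) \to \exists w (y R^2 w \wedge zRw)).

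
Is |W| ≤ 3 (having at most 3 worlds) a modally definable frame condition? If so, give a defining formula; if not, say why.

If a class were modally definable it would be closed under disjoint unions (Goldblatt–Thomason).
Any modal formula valid on each of 4 disjoint one-world frames is valid on their disjoint union (validity is preserved under disjoint unions). Each one-world frame has |W|=1≤3, but the union has |W|=4.
So the class is not modally definable.

No — not modally definable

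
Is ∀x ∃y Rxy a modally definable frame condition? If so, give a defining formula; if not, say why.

Yes: it is seriality, defined by the D schema □q → ◇q.
Suppose □q→◇q is valid. At any x set V(q)=W. Then □q at x, so ◇q at x, so x has a successor.

Yes, by □q → ◇q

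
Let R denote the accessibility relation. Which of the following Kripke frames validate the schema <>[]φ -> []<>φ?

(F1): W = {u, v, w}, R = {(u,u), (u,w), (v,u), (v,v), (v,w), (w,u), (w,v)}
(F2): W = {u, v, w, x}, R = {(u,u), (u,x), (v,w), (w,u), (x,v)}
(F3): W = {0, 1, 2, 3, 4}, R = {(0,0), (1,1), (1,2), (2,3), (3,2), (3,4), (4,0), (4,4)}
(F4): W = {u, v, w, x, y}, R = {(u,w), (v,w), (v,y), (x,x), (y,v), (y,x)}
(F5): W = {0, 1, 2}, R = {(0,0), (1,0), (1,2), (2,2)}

Frame correspondent (Sahlqvist): forall x forall y forall z (Rxy & Rxz -> exists w (Ryw & Rzw)) — i.e. convergence.
(F1): holds.
(F2): fails — Ruu and Rux but u and x have no common successor.
(F3): fails — R12 and R11 but 2 and 1 have no common successor.
(F4): fails — Ruw and Ruw but w and w have no common successor.
(F5): fails — R10 and R12 but 0 and 2 have no common successor.

(F1)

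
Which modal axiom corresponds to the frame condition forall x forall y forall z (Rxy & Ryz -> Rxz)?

The condition is transitivity. The 4 schema □ψ → □□ψ defines it.

□ψ → □□ψ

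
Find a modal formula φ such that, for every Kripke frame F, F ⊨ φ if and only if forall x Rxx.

The condition is reflexivity. The T schema □r → r defines it.
Suppose □r→r is valid. At any x set V(r)={w : Rxw}. Then □r holds at x, so r holds at x, i.e. Rxx.

□r → r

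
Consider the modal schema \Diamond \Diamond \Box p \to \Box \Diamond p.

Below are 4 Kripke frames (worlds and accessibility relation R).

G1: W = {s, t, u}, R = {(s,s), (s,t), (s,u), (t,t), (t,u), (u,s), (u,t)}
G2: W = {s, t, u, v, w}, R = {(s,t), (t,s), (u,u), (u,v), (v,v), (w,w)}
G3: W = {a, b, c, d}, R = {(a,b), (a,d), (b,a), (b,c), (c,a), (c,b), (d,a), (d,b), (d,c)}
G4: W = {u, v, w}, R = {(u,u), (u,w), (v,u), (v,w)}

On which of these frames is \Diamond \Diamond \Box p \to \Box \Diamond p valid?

G1

This is the axiom for a generalized confluence (Geach) condition; its first-order frame correspondent is \forall x \forall y \forall z ((x R^2 y \wedge xRz) \to \exists w (yRw \wedge zRw)).
G1: holds.
G2: fails — sR²s, sRt but no w* with sRw* and tRw*.
G3: fails — aR²a, aRb but no w with aRw and bRw.
G4: fails — uR²u, uRw but no t with uRt and wRt.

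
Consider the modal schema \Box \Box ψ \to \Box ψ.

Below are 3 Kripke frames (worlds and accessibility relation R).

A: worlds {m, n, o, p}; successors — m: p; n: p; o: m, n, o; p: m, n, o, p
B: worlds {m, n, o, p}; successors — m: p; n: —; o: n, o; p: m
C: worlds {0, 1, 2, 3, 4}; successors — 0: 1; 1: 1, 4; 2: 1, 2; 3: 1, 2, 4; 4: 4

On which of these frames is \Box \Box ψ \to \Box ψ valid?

This is the axiom for density; its first-order frame correspondent is \forall x \forall y (Rxy \to \exists z (Rxz \wedge Rzy)).
A: satisfies the condition.
B: fails — Rpm but no z with Rpz and Rzm.
C: satisfies the condition.
Valid on: A, C.

A, C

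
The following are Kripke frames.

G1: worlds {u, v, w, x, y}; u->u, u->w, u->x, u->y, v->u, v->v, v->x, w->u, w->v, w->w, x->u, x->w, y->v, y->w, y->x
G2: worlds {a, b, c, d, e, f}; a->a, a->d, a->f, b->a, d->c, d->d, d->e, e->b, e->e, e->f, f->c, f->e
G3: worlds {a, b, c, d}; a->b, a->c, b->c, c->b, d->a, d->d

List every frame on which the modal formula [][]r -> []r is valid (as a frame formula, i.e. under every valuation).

G1

This is the axiom for density; its first-order frame correspondent is forall x forall y (Rxy -> exists z (Rxz & Rzy)).
G1: condition met.
G2: fails — Rfc but no z with Rfz and Rzc.
G3: fails — Rbc but no z with Rbz and Rzc.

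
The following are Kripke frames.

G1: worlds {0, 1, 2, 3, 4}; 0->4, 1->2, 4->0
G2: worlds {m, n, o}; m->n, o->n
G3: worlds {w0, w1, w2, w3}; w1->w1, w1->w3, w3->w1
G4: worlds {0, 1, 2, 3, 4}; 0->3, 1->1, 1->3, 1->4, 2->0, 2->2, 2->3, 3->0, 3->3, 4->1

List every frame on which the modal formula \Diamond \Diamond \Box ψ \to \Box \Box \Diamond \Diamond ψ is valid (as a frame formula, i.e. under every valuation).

G2, G3

This is the axiom for a generalized confluence (Geach) condition; its first-order frame correspondent is \forall x \forall y \forall z ((x R^2 y \wedge x R^2 z) \to \exists w (yRw \wedge z R^2 w)).
G1: fails — 0R²0, 0R²0 but no w with 0Rw and 0R²w.
G2: ✓.
G3: ✓.
G4: fails — 1R²4, 1R²0 but no w with 4Rw and 0R²w.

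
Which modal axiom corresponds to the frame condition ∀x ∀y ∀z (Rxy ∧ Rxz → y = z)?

A defining formula is ◇s → □s (the CD axiom).

◇s → □s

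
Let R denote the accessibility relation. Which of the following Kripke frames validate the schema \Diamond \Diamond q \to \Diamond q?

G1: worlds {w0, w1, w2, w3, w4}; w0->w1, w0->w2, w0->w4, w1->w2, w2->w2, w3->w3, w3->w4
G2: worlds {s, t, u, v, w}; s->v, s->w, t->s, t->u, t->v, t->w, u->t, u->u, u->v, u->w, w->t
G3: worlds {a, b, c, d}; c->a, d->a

This is the axiom for transitivity; its first-order frame correspondent is \forall x \forall y \forall z (Rxy \wedge Ryz \to Rxz).
G1: condition met.
G2: fails — Rwt and Rtv but not Rwv.
G3: condition met.

G1, G3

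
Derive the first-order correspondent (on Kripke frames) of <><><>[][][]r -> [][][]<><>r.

This is a Sahlqvist (Geach-type) schema ◇^3□^3r → □^3◇^2r.
First-order correspondent: forall x forall y forall z ((x R^3 y & x R^3 z) -> exists w (y R^3 w & z R^2 w)).

forall x forall y forall z ((x R^3 y & x R^3 z) -> exists w (y R^3 w & z R^2 w))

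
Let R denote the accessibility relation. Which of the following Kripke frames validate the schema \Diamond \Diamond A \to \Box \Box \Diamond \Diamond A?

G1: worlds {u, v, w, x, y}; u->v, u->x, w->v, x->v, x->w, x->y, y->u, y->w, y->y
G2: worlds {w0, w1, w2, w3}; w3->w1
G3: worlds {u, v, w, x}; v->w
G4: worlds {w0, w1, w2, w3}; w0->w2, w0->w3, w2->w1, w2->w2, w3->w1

This is the axiom for a generalized confluence (Geach) condition; its first-order frame correspondent is \forall x \forall y \forall z ((x R^2 y \wedge x R^2 z) \to \exists w (y = w \wedge z R^2 w)).
G1: fails — uR²v, uR²v but no t with v=t and vR²t.
G2: holds.
G3: holds.
G4: fails — w0R²w1, w0R²w1 but no w with w1=w and w1R²w.

G2, G3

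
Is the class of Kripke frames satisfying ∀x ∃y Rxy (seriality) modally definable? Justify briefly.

Yes: it is seriality, defined by the D schema □r → ◇r.

Yes — defined by □r → ◇r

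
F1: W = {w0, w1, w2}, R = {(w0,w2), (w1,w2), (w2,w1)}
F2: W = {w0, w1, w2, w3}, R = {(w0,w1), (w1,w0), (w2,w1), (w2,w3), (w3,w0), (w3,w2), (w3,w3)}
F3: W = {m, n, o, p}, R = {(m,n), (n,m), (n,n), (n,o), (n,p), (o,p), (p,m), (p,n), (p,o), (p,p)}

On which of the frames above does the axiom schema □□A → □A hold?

F3

Frame correspondent (Sahlqvist): ∀x ∀y (Rxy → ∃z (Rxz ∧ Rzy)) — i.e. density.
F1: fails — Rw1w2 but no z with Rw1z and Rzw2.
F2: fails — Rw1w0 but no z with Rw1z and Rzw0.
F3: ✓.
Valid on: F3.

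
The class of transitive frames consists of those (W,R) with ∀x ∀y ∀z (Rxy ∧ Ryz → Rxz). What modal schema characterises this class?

A defining formula is □ψ → □□ψ (the 4 axiom).

□ψ → □□ψ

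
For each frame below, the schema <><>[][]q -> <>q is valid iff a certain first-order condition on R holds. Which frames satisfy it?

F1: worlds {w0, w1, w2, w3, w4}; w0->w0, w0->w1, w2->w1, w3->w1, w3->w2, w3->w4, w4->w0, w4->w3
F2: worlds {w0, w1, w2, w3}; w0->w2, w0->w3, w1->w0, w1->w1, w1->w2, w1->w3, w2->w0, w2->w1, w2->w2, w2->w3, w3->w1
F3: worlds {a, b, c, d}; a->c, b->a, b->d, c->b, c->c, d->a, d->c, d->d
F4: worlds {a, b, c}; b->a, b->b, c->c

This is the axiom for a generalized confluence (Geach) condition; its first-order frame correspondent is forall x forall y (x R^2 y -> exists w (y R^2 w & xRw)).
F1: fails — w0R²w1 but no w with w1R²w and w0Rw.
F2: satisfies the condition.
F3: fails — bR²a but no w with aR²w and bRw.
F4: fails — bR²a but no w with aR²w and bRw.

F2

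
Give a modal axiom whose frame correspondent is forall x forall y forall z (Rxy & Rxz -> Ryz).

The condition is the Euclidean property. The 5 schema ◇q → □◇q defines it.

◇q → □◇q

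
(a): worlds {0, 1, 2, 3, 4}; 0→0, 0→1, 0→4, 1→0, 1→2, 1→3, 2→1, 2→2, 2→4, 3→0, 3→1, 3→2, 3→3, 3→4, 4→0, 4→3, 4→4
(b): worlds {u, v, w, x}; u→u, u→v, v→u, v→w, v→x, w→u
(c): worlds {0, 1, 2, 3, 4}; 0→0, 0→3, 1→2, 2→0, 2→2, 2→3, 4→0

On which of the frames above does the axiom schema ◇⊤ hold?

(a)

Frame correspondent (Sahlqvist): ∀x ∃y Rxy — i.e. seriality.
(a): condition met.
(b): fails — world x has no successor.
(c): fails — world 3 has no successor.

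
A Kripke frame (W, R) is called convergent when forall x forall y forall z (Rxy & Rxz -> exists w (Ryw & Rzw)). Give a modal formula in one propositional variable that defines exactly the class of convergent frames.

◇□ψ → □◇ψ

The condition is convergence. The .2 schema ◇□ψ → □◇ψ defines it.
Suppose ◇□ψ→□◇ψ is valid. Take Rxy, Rxz and set V(ψ)={w : Ryw}. Then □ψ at y so ◇□ψ at x, so □◇ψ at x, so ◇ψ at z, giving w with Rzw and Ryw.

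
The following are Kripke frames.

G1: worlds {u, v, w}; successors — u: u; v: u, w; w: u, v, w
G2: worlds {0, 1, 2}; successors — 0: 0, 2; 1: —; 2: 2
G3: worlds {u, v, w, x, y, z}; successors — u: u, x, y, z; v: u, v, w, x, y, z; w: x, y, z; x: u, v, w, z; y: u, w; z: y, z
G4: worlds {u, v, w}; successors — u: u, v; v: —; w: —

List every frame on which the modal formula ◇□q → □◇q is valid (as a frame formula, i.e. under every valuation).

The schema corresponds to convergence: ∀x ∀y ∀z (Rxy ∧ Rxz → ∃w (Ryw ∧ Rzw)).
G1: condition met.
G2: condition met.
G3: fails — Ruy and Ruz but y and z have no common successor.
G4: fails — Ruv and Ruv but v and v have no common successor.
Valid on: G1, G2.

G1, G2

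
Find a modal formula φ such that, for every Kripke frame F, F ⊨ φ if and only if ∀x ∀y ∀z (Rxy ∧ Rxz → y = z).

◇ψ → □ψ

A defining formula is ◇ψ → □ψ (the CD axiom).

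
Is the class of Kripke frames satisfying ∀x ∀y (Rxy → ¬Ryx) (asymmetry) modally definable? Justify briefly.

No — not modally definable

Any modally definable frame class is closed under surjective bounded morphisms.
The 3-cycle (worlds s,t,u with s→t→u→s) is asymmetric. Mapping every world to a single reflexive point • is a surjective bounded morphism, and the reflexive point is not asymmetric (R•• but asymmetry requires ¬R••).
So no modal formula (or set of formulas) defines exactly the asymmetric frames.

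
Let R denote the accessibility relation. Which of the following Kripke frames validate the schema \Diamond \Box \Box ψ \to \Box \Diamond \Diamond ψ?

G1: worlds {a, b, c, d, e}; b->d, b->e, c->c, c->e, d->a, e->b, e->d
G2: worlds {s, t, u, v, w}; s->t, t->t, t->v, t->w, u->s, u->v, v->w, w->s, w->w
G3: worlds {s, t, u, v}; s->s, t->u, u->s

G2, G3

The schema corresponds to a generalized confluence (Geach) condition: \forall x \forall y \forall z ((xRy \wedge xRz) \to \exists w (y R^2 w \wedge z R^2 w)).
G1: fails — bRd, bRd but no w with dR²w and dR²w.
G2: holds.
G3: holds.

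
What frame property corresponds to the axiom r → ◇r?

Replacing r by ¬r and contraposing gives the equivalent schema □r → r.
Suppose □r→r is valid. At any x set V(r)={w : Rxw}. Then □r holds at x, so r holds at x, i.e. Rxx.
Conversely, on a frame with reflexivity the schema holds at every world under every valuation.
So the correspondent is reflexivity.

reflexivity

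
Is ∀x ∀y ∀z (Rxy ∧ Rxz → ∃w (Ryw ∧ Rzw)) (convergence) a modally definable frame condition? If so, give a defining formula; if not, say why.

Definable; ◇□r → □◇r defines it

This is a Sahlqvist condition; the .2 axiom ◇□r → □◇r defines it.
Suppose ◇□r→□◇r is valid. Take Rxy, Rxz and set V(r)={w : Ryw}. Then □r at y so ◇□r at x, so □◇r at x, so ◇r at z, giving w with Rzw and Ryw.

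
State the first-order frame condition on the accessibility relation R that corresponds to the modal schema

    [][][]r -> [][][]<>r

This is a Sahlqvist (Geach-type) schema ◇^0□^3r → □^3◇^1r.
Minimal-valuation argument: fix x; take any y with xR^0y and any z with xR^3z. Set V(r) to the set of worlds R-reachable from y in exactly 3 steps. Then □^3r holds at y, so the antecedent holds at x; validity forces ◇^1r at z, giving a w with zR^1w and yR^3w.
First-order correspondent: forall x forall z (x R^3 z -> exists w (x R^3 w & zRw)).

forall x forall z (x R^3 z -> exists w (x R^3 w & zRw))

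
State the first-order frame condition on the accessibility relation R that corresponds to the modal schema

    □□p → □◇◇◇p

∀x ∀z (xRz → ∃w (xR²w ∧ zR³w))

This is a Sahlqvist (Geach-type) schema ◇^0□^2p → □^1◇^3p.
Minimal-valuation argument: fix x; take any y with xR^0y and any z with xR^1z. Set V(p) to the set of worlds R-reachable from y in exactly 2 steps. Then □^2p holds at y, so the antecedent holds at x; validity forces ◇^3p at z, giving a w with zR^3w and yR^2w.
First-order correspondent: ∀x ∀z (xRz → ∃w (xR²w ∧ zR³w)).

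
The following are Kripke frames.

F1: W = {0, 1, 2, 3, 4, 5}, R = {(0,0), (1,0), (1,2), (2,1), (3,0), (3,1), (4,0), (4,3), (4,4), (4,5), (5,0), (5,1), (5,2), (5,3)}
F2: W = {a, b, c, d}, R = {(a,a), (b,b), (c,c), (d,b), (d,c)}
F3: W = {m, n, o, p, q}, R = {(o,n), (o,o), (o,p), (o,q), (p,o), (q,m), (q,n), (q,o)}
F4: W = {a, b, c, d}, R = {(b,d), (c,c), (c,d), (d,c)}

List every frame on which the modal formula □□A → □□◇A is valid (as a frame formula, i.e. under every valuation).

This is the axiom for a generalized confluence (Geach) condition; its first-order frame correspondent is ∀x ∀z (xR²z → ∃w (xR²w ∧ zRw)).
F1: fails — 2R²2 but no w with 2R²w and 2Rw.
F2: holds.
F3: fails — oR²m but no w with oR²w and mRw.
F4: holds.
Valid on: F2, F4.

F2, F4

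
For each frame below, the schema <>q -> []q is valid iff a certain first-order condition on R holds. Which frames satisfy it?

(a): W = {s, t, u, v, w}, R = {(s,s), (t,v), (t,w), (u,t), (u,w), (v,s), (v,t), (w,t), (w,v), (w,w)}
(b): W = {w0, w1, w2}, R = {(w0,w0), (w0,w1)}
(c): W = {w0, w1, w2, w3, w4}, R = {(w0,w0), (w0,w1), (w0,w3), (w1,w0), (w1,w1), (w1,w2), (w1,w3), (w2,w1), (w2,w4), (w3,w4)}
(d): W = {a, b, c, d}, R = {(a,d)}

This is the axiom for partial functionality; its first-order frame correspondent is forall x forall y forall z (Rxy & Rxz -> y = z).
(a): fails — t sees both v and w.
(b): fails — w0 sees both w0 and w1.
(c): fails — w0 sees both w0 and w1.
(d): holds.

(d)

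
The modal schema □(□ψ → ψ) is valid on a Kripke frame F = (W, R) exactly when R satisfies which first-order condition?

Suppose □(□ψ→ψ) is valid. Take Rxy and set V(ψ)={w : Ryw}. Then at y, □ψ holds; since □(□ψ→ψ) at x, □ψ→ψ at y, so ψ at y, i.e. Ryy.
Conversely, on a frame with shift-reflexivity the schema holds at every world under every valuation.
So the correspondent is shift-reflexivity.

Shift-reflexivity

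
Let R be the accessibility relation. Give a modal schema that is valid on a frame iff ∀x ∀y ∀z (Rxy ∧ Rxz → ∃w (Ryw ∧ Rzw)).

◇□ψ → □◇ψ

A defining formula is ◇□ψ → □◇ψ (the .2 axiom).
Suppose ◇□ψ→□◇ψ is valid. Take Rxy, Rxz and set V(ψ)={w : Ryw}. Then □ψ at y so ◇□ψ at x, so □◇ψ at x, so ◇ψ at z, giving w with Rzw and Ryw.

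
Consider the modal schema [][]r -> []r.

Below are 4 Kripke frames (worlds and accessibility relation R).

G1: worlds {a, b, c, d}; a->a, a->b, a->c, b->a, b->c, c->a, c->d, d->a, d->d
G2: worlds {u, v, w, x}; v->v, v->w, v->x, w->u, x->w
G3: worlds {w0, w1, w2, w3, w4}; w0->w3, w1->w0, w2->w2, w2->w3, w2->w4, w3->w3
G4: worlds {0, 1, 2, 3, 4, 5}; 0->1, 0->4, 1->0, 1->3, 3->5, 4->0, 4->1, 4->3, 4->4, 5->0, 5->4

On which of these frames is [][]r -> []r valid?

G1

The schema corresponds to density: forall x forall y (Rxy -> exists z (Rxz & Rzy)).
G1: holds.
G2: fails — Rxw but no z with Rxz and Rzw.
G3: fails — Rw1w0 but no z with Rw1z and Rzw0.
G4: fails — R10 but no z with R1z and Rz0.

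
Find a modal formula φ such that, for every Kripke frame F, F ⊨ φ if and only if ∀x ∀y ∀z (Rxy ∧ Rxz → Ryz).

◇ψ → □◇ψ

This is the Euclidean property; the standard corresponding axiom is 5: ◇ψ → □◇ψ.
Suppose ◇ψ→□◇ψ is valid. Take Rxy, Rxz and set V(ψ)={y}. Then ◇ψ at x, so □◇ψ at x, so ◇ψ at z, so some w with Rzw has ψ; w=y, i.e. Rzy. By symmetry of the argument, Ryz.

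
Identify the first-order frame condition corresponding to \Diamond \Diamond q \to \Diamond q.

This is frame-equivalent to □q → □□q (substitute ¬q for q and contrapose).
Suppose □q→□□q is valid. Take Rxy, Ryz and set V(q)={w : Rxw}. Then □q at x, so □□q at x, so □q at y, so q at z, i.e. Rxz.

Transitivity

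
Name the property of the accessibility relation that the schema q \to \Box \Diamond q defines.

This schema is the B axiom.
Its frame correspondent is symmetry — \forall x \forall y (Rxy \to Ryx).

symmetry: \forall x \forall y (Rxy \to Ryx)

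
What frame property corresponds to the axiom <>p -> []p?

partial functionality: forall x forall y forall z (Rxy & Rxz -> y = z)

Suppose ◇p→□p is valid. Take Rxy, Rxz and set V(p)={y}. Then ◇p at x, so □p at x, so p at z, i.e. z=y.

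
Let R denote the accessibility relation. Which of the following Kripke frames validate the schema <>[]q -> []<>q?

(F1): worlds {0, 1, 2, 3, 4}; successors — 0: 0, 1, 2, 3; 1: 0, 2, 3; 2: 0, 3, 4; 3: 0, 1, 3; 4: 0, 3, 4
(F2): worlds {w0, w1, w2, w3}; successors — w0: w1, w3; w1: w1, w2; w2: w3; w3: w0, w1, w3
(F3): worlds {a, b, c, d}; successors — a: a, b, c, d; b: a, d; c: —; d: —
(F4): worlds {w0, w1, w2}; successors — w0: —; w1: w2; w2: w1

Frame correspondent (Sahlqvist): forall x forall y forall z (Rxy & Rxz -> exists w (Ryw & Rzw)) — i.e. convergence.
(F1): satisfies the condition.
(F2): fails — Rw1w2 and Rw1w1 but w2 and w1 have no common successor.
(F3): fails — Rab and Rac but b and c have no common successor.
(F4): satisfies the condition.
Valid on: (F1), (F4).

(F1), (F4)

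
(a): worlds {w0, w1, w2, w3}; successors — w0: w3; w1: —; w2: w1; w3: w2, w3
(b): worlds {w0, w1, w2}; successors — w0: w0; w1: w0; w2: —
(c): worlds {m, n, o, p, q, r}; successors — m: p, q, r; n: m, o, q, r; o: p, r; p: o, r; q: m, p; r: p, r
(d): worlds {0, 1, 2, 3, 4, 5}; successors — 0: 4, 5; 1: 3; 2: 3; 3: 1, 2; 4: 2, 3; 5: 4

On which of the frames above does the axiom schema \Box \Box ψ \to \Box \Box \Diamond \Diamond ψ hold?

(b), (c), (d)

The schema corresponds to a generalized confluence (Geach) condition: \forall x \forall z (x R^2 z \to \exists w (x R^2 w \wedge z R^2 w)).
(a): fails — w0R²w2 but no w with w0R²w and w2R²w.
(b): holds.
(c): holds.
(d): holds.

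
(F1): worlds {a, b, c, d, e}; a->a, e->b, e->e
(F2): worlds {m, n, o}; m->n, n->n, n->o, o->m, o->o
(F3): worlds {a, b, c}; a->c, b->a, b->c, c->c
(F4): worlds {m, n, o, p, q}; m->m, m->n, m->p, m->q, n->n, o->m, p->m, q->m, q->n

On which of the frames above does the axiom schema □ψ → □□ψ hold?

(F1), (F3)

This is the axiom for transitivity; its first-order frame correspondent is ∀x ∀y ∀z (Rxy ∧ Ryz → Rxz).
(F1): condition met.
(F2): fails — Rom and Rmn but not Ron.
(F3): condition met.
(F4): fails — Rom and Rmq but not Roq.
Valid on: (F1), (F3).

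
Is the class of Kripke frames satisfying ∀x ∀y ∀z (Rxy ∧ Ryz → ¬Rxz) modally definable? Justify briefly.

No — not modally definable

Modal frame validity is preserved under surjective bounded morphisms.
The 3-cycle (worlds s,t,u with s→t→u→s) is intransitive. Mapping every world to a single reflexive point • is a surjective bounded morphism; the reflexive point is not intransitive (R••∧R•• but R••).
So no modal formula (or set of formulas) defines exactly the intransitive frames.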